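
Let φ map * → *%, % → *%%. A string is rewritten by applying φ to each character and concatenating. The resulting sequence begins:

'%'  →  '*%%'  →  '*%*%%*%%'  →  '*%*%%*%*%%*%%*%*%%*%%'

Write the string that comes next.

Rewriting the 21 symbols of *%*%%*%*%%*%%*%*%%*%% one by one yields *% *%% *% *%% *%% *% *%% *% *%% *%% *% *%% *%% *% *%% *% *%% *%% *% *%% *%%; concatenated:

*%*%%*%*%%*%%*%*%%*%*%%*%%*%*%%*%%*%*%%*%*%%*%%*%*%%*%%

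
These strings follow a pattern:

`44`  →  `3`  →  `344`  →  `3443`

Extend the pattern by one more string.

3443344

Each term (from the third on) is the previous term followed by the one before it: term 3 = 3·44 = 344.
The next term joins 3443 and 344.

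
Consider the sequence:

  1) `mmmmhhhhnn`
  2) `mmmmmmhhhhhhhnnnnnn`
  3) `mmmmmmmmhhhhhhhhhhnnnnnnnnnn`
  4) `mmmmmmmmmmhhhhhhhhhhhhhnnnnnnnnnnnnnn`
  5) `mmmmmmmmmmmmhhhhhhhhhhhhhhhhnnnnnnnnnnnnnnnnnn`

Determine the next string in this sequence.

The n-th term is 2n+2 m's then 3n+1 h's then 4n-2 n's (n = 1, 2, …).
At n = 6 the blocks have lengths 14, 19, 22.

mmmmmmmmmmmmmmhhhhhhhhhhhhhhhhhhhnnnnnnnnnnnnnnnnnnnnnn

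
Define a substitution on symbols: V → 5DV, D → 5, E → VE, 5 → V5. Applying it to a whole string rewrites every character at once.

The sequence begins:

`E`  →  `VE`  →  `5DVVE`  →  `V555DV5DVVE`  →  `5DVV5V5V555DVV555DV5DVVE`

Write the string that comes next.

Replace each of the 24 characters of 5DVV5V5V555DVV555DV5DVVE in place — V5 5 5DV 5DV V5 5DV V5 5DV V5 V5 V5 5 5DV 5DV V5 V5 V5 5 5DV V5 5 5DV 5DV VE — and concatenate.

V555DV5DVV55DVV55DVV5V5V555DV5DVV5V5V555DVV555DV5DVVE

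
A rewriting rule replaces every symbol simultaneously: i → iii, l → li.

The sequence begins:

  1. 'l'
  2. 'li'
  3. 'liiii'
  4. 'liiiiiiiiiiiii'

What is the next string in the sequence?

Rewriting the 14 symbols of liiiiiiiiiiiii one by one yields li iii iii iii iii iii iii iii iii iii iii iii iii iii; concatenated:

liiiiiiiiiiiiiiiiiiiiiiiiiiiiiiiiiiiiiiii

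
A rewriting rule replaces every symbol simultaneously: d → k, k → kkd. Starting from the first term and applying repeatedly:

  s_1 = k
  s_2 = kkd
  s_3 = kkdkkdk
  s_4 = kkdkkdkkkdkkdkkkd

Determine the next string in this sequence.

kkdkkdkkkdkkdkkkdkkdkkdkkkdkkdkkkdkkdkkdk

φ(kkdkkdkkkdkkdkkkd) expands symbol-by-symbol to kkd kkd k kkd kkd k kkd kkd kkd k kkd kkd k kkd kkd kkd k; joining the 17 pieces gives the next term.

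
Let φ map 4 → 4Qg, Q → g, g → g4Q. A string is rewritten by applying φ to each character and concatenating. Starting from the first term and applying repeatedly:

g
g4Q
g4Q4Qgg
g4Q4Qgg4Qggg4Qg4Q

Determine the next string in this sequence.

g4Q4Qgg4Qggg4Qg4Q4Qggg4Qg4Qg4Q4Qggg4Q4Qgg

Replace each of the 17 characters of g4Q4Qgg4Qggg4Qg4Q in place — g4Q 4Qg g 4Qg g g4Q g4Q 4Qg g g4Q g4Q g4Q 4Qg g g4Q 4Qg g — and concatenate.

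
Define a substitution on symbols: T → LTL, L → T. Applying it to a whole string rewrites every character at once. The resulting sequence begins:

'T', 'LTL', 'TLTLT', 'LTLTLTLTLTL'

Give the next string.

TLTLTLTLTLTLTLTLTLTLT

Expanding LTLTLTLTLTL: L→T, T→LTL, L→T, T→LTL, L→T, T→LTL, L→T, T→LTL, L→T, T→LTL, L→T. Concatenated: T LTL T LTL T LTL T LTL T LTL T.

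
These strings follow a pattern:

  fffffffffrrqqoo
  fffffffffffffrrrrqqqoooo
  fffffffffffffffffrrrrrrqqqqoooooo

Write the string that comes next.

fffffffffffffffffffffrrrrrrrrqqqqqoooooooo

Reading off run lengths: f runs 9, 13, 17; r runs 2, 4, 6; q runs 2, 3, 4; o runs 2, 4, 6 — each is linear in n, where the shown terms are n = 2, 3, 4.
Setting n = 5 gives 21, 8, 5, 8 characters in each block.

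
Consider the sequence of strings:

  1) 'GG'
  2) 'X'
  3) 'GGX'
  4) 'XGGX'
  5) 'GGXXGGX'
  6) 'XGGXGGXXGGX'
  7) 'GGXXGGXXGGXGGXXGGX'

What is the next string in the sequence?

XGGXGGXXGGXGGXXGGXXGGXGGXXGGX

From term 3 onward, concatenate the second-to-last term with the last: GG·X = GGX, X·GGX = XGGX, …
Continuing: XGGXGGXXGGX · GGXXGGXXGGXGGXXGGX gives term 8.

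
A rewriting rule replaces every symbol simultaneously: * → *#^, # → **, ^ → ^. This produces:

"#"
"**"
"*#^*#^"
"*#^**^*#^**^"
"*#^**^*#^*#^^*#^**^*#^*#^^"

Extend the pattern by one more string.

Rewriting the 26 symbols of *#^**^*#^*#^^*#^**^*#^*#^^ one by one yields *#^ ** ^ *#^ *#^ ^ *#^ ** ^ *#^ ** ^ ^ *#^ ** ^ *#^ *#^ ^ *#^ ** ^ *#^ ** ^ ^; concatenated:

*#^**^*#^*#^^*#^**^*#^**^^*#^**^*#^*#^^*#^**^*#^**^^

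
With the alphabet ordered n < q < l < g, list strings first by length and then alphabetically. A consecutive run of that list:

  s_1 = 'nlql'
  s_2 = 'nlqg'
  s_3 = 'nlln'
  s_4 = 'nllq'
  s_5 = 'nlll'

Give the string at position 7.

Continuing the enumeration 2 steps past nlll: nlll → nllg → (answer).

nlgn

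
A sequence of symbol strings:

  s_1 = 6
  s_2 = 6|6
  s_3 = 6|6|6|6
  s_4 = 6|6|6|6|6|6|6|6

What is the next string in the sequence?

Each string is two copies of the previous one joined by '|'.
Doubling 6|6|6|6|6|6|6|6 with '|' between the halves:

6|6|6|6|6|6|6|6|6|6|6|6|6|6|6|6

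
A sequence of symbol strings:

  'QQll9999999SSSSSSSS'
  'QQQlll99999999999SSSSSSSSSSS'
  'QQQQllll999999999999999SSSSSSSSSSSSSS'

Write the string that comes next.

Term n consists of n Q's, followed by n l's, followed by 4n-1 9's, followed by 3n+2 S's, where the shown terms are n = 2, 3, 4.
For the next term, n = 5, so the run lengths are 5, 5, 19, 17.

QQQQQlllll9999999999999999999SSSSSSSSSSSSSSSSS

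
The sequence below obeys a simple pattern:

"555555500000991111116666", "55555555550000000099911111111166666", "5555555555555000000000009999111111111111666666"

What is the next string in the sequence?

555555555555555500000000000000999991111111111111116666666

Term n consists of 3n+1 5's, followed by 3n-1 0's, followed by n 9's, followed by 3n 1's, followed by n+2 6's, where the shown terms are n = 2, 3, 4.
For the next term, n = 5, so the run lengths are 16, 14, 5, 15, 7.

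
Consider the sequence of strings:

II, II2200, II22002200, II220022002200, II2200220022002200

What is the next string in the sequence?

II22002200220022002200

The strings grow by a fixed suffix 2200 each time.
So the next term is II2200220022002200·2200.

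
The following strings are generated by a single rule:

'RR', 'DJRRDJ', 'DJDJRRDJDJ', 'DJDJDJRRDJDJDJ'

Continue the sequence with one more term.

s(k+1) = DJ·s(k)·DJ, so each term gains DJ as a prefix and DJ as a suffix.
Applying this once more to DJDJDJRRDJDJDJ:

DJDJDJDJRRDJDJDJDJ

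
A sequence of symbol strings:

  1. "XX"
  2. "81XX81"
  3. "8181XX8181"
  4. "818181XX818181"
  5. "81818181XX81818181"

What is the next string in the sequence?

8181818181XX8181818181

Each term wraps the previous one in 81 on the left and 81 on the right.
One more step from 81818181XX81818181 gives the answer.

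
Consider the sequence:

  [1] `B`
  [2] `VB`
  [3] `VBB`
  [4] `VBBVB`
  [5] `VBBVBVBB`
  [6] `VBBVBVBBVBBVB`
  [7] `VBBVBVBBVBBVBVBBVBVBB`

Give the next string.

VBBVBVBBVBBVBVBBVBVBBVBBVBVBBVBBVB

From term 3 onward, concatenate the last term with the second-to-last: VB·B = VBB, VBB·VB = VBBVB, …
Continuing: VBBVBVBBVBBVBVBBVBVBB · VBBVBVBBVBBVB gives term 8.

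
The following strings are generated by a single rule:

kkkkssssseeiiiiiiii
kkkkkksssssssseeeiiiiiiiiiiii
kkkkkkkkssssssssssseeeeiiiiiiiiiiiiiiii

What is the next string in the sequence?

kkkkkkkkkksssssssssssssseeeeeiiiiiiiiiiiiiiiiiiii

Each string has the form k^{2n} s^{3n-1} e^{n} i^{4n}, where the shown terms are n = 2, 3, 4.
Setting n = 5 gives 10, 14, 5, 20 characters in each block.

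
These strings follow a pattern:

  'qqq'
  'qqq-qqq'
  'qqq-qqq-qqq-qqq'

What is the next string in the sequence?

qqq-qqq-qqq-qqq-qqq-qqq-qqq-qqq

s(k+1) = s(k)·-·s(k) — each term doubles the last with '-' between the halves.
One more doubling of qqq-qqq-qqq-qqq gives the answer.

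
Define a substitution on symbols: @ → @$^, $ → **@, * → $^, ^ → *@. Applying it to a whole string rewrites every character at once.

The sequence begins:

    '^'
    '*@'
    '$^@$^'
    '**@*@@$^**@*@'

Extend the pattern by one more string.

Applying the rule to each of the 13 symbols of **@*@@$^**@*@ gives the pieces $^ $^ @$^ $^ @$^ @$^ **@ *@ $^ $^ @$^ $^ @$^, which concatenate to the answer.

$^$^@$^$^@$^@$^**@*@$^$^@$^$^@$^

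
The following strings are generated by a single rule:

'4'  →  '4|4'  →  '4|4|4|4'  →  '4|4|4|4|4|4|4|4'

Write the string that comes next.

s(k+1) = s(k)·|·s(k) — each term doubles the last with '|' between the halves.
Doubling 4|4|4|4|4|4|4|4 with '|' between the halves:

4|4|4|4|4|4|4|4|4|4|4|4|4|4|4|4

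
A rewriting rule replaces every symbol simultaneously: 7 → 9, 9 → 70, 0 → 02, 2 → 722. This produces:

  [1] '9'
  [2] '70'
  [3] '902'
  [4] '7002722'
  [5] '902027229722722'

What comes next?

Rewriting the 15 symbols of 902027229722722 one by one yields 70 02 722 02 722 9 722 722 70 9 722 722 9 722 722; concatenated:

70027220272297227227097227229722722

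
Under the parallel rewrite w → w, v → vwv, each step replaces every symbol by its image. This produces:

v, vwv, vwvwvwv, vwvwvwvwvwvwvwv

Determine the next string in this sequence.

vwvwvwvwvwvwvwvwvwvwvwvwvwvwvwv

φ(vwvwvwvwvwvwvwv) expands symbol-by-symbol to vwv w vwv w vwv w vwv w vwv w vwv w vwv w vwv; joining the 15 pieces gives the next term.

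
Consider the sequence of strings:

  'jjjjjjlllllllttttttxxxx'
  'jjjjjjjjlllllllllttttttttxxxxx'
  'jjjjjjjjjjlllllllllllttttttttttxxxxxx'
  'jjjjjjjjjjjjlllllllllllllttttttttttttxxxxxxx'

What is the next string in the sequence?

Each string has the form j^{2n} l^{2n+1} t^{2n} x^{n+1}, where the shown terms are n = 3, 4, 5, 6.
At n = 7 the blocks have lengths 14, 15, 14, 8.

jjjjjjjjjjjjjjlllllllllllllllttttttttttttttxxxxxxxx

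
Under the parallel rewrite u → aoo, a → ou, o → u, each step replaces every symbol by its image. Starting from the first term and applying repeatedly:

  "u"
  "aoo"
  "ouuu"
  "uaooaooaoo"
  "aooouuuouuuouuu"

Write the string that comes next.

Rewriting the 15 symbols of aooouuuouuuouuu one by one yields ou u u u aoo aoo aoo u aoo aoo aoo u aoo aoo aoo; concatenated:

ouuuuaooaooaoouaooaooaoouaooaooaoo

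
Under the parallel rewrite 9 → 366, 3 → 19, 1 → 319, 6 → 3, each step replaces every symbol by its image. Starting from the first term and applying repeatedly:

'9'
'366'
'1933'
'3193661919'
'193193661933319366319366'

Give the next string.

Rewriting the 24 symbols of 193193661933319366319366 one by one yields 319 366 19 319 366 19 3 3 319 366 19 19 19 319 366 19 3 3 19 319 366 19 3 3; concatenated:

3193661931936619333193661919193193661933193193661933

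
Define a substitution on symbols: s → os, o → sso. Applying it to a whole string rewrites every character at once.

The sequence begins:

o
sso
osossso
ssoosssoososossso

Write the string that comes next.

Replace each of the 17 characters of ssoosssoososossso in place — os os sso sso os os os sso sso os sso os sso os os os sso — and concatenate.

ososssossoosososssossoosssoosssoososossso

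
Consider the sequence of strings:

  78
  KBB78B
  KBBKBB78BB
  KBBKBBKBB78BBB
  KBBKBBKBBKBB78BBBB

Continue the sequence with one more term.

KBBKBBKBBKBBKBB78BBBBB

s(k+1) = KBB·s(k)·B, so each term gains KBB as a prefix and B as a suffix.
One more step from KBBKBBKBBKBB78BBBB gives the answer.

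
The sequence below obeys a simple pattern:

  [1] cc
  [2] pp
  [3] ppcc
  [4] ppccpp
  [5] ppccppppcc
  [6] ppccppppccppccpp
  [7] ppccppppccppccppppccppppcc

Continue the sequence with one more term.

ppccppppccppccppppccppppccppccppppccppccpp

Each term (from the third on) is the previous term followed by the one before it: term 3 = pp·cc = ppcc.
The next term joins ppccppppccppccppppccppppcc and ppccppppccppccpp.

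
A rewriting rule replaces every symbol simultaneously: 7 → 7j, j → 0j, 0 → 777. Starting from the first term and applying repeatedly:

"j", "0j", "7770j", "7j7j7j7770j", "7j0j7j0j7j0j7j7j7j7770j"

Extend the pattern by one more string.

φ(7j0j7j0j7j0j7j7j7j7770j) expands symbol-by-symbol to 7j 0j 777 0j 7j 0j 777 0j 7j 0j 777 0j 7j 0j 7j 0j 7j 0j 7j 7j 7j 777 0j; joining the 23 pieces gives the next term.

7j0j7770j7j0j7770j7j0j7770j7j0j7j0j7j0j7j7j7j7770j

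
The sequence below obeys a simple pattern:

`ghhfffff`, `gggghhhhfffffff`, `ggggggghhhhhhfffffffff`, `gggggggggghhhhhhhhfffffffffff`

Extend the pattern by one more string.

ggggggggggggghhhhhhhhhhfffffffffffff

Reading off run lengths: g runs 1, 4, 7, 10; h runs 2, 4, 6, 8; f runs 5, 7, 9, 11 — each is linear in n (n = 1, 2, …).
At n = 5 the blocks have lengths 13, 10, 13.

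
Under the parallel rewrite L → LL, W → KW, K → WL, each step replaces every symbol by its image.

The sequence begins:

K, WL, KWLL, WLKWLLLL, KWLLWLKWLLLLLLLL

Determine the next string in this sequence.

WLKWLLLLKWLLWLKWLLLLLLLLLLLLLLLL

Applying the rule to each of the 16 symbols of KWLLWLKWLLLLLLLL gives the pieces WL KW LL LL KW LL WL KW LL LL LL LL LL LL LL LL, which concatenate to the answer.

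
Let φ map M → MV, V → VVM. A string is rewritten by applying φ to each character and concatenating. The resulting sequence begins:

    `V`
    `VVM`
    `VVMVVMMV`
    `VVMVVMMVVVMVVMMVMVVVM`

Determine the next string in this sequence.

VVMVVMMVVVMVVMMVMVVVMVVMVVMMVVVMVVMMVMVVVMMVVVMVVMVVMMV

Replace each of the 21 characters of VVMVVMMVVVMVVMMVMVVVM in place — VVM VVM MV VVM VVM MV MV VVM VVM VVM MV VVM VVM MV MV VVM MV VVM VVM VVM MV — and concatenate.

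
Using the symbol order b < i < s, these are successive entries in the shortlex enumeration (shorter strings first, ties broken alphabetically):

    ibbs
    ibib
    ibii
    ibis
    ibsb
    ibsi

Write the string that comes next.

ibss

Treat ibsi as a base-3 numeral over the given alphabet and add one, carrying through any trailing s's.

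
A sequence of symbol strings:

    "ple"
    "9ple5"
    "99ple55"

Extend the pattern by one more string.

Every step adds 9 to the front and 5 to the end of the previous string.
One more step from 99ple55 gives the answer.

999ple555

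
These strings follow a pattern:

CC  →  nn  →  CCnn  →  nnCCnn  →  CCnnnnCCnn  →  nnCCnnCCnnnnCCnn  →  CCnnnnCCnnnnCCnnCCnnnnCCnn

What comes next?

nnCCnnCCnnnnCCnnCCnnnnCCnnnnCCnnCCnnnnCCnn

From term 3 onward, concatenate the second-to-last term with the last: CC·nn = CCnn, nn·CCnn = nnCCnn, …
Continuing: nnCCnnCCnnnnCCnn · CCnnnnCCnnnnCCnnCCnnnnCCnn gives term 8.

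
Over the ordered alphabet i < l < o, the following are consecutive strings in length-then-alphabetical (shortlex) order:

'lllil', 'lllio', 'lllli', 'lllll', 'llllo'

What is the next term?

Find the rightmost character of llllo below o, bump it to the next letter, and reset everything to its right to i.

llloi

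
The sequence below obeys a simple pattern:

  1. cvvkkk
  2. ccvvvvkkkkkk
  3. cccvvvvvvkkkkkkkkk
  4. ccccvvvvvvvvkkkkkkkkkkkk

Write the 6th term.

ccccccvvvvvvvvvvvvkkkkkkkkkkkkkkkkkk

Reading off run lengths: c runs 1, 2, 3, 4; v runs 2, 4, 6, 8; k runs 3, 6, 9, 12 — each is linear in n (n = 1, 2, …).
Setting n = 6 gives 6, 12, 18 characters in each block.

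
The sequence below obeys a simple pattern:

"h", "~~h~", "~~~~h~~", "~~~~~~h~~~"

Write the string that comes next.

~~~~~~~~h~~~~

Every step adds ~~ to the front and ~ to the end of the previous string.
So the next term is ~~·~~~~~~h~~~·~.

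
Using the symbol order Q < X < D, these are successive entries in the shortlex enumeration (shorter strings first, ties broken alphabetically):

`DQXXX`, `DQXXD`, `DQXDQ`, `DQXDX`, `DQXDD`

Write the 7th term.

DQDQX

Stepping forward 2 times from DQXDD: DQXDD → DQDQQ, then the target.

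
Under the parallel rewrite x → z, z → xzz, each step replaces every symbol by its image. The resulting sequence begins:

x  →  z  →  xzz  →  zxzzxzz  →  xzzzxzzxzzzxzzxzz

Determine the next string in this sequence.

Replace each of the 17 characters of xzzzxzzxzzzxzzxzz in place — z xzz xzz xzz z xzz xzz z xzz xzz xzz z xzz xzz z xzz xzz — and concatenate.

zxzzxzzxzzzxzzxzzzxzzxzzxzzzxzzxzzzxzzxzz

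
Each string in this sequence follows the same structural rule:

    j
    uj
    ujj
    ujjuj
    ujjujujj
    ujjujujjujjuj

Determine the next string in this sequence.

ujjujujjujjujujjujujj

Each term (from the third on) is the previous term followed by the one before it: term 3 = uj·j = ujj.
Continuing: ujjujujjujjuj · ujjujujj gives term 7.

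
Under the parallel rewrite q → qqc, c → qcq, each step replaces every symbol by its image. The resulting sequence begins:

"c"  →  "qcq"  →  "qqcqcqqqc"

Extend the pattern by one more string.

qqcqqcqcqqqcqcqqqcqqcqqcqcq

Rewriting each symbol of qqcqcqqqc: q→qqc, q→qqc, c→qcq, q→qqc, c→qcq, q→qqc, q→qqc, q→qqc, c→qcq, which concatenates to qqc qqc qcq qqc qcq qqc qqc qqc qcq.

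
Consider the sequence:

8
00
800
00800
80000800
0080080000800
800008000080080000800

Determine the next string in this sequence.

This is a Fibonacci-style word recurrence s(k) = s(k−2)·s(k−1): e.g. 8·00 = 800.
Continuing: 0080080000800 · 800008000080080000800 gives term 8.

0080080000800800008000080080000800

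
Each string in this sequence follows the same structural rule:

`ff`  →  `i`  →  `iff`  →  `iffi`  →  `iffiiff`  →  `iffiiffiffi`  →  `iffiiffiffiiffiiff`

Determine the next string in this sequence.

iffiiffiffiiffiiffiffiiffiffi

Each term (from the third on) is the previous term followed by the one before it: term 3 = i·ff = iff.
The next term joins iffiiffiffiiffiiff and iffiiffiffi.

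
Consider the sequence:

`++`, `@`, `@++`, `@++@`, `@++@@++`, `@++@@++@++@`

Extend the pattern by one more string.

From term 3 onward, concatenate the last term with the second-to-last: @·++ = @++, @++·@ = @++@, …
So term 7 is @++@@++@++@·@++@@++.

@++@@++@++@@++@@++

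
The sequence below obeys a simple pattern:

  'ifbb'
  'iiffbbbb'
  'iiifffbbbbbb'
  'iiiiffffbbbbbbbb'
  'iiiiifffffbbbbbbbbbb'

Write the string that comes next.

The n-th term is n i's then n f's then 2n b's (n = 1, 2, …).
Setting n = 6 gives 6, 6, 12 characters in each block.

iiiiiiffffffbbbbbbbbbbbb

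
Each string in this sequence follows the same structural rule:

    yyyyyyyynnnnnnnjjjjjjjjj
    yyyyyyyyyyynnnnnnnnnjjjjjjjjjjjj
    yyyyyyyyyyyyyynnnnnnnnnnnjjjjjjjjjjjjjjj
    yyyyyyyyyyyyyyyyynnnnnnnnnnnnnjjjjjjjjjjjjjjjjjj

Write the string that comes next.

The n-th term is 3n+2 y's then 2n+3 n's then 3n+3 j's, where the shown terms are n = 2, 3, 4, 5.
At n = 6 the blocks have lengths 20, 15, 21.

yyyyyyyyyyyyyyyyyyyynnnnnnnnnnnnnnnjjjjjjjjjjjjjjjjjjjjj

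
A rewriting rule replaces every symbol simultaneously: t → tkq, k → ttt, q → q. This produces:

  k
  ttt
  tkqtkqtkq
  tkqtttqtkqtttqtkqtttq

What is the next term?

tkqtttqtkqtkqtkqqtkqtttqtkqtkqtkqqtkqtttqtkqtkqtkqq

φ(tkqtttqtkqtttqtkqtttq) expands symbol-by-symbol to tkq ttt q tkq tkq tkq q tkq ttt q tkq tkq tkq q tkq ttt q tkq tkq tkq q; joining the 21 pieces gives the next term.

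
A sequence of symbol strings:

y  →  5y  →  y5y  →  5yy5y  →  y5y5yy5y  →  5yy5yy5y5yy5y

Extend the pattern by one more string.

From term 3 onward, concatenate the second-to-last term with the last: y·5y = y5y, 5y·y5y = 5yy5y, …
Continuing: y5y5yy5y · 5yy5yy5y5yy5y gives term 7.

y5y5yy5y5yy5yy5y5yy5y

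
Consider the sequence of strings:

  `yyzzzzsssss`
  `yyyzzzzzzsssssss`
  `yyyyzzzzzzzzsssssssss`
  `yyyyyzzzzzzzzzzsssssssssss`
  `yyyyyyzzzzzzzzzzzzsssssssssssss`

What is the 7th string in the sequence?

yyyyyyyyzzzzzzzzzzzzzzzzsssssssssssssssss

The n-th term is n y's then 2n z's then 2n+1 s's, where the shown terms are n = 2, 3, 4, 5, 6.
Setting n = 8 gives 8, 16, 17 characters in each block.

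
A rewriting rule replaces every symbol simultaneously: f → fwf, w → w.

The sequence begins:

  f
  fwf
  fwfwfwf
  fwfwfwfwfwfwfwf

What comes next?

fwfwfwfwfwfwfwfwfwfwfwfwfwfwfwf

Replace each of the 15 characters of fwfwfwfwfwfwfwf in place — fwf w fwf w fwf w fwf w fwf w fwf w fwf w fwf — and concatenate.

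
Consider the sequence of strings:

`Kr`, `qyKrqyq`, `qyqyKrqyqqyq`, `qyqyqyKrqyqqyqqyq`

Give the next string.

Each term wraps the previous one in qy on the left and qyq on the right.
So the next term is qy·qyqyqyKrqyqqyqqyq·qyq.

qyqyqyqyKrqyqqyqqyqqyq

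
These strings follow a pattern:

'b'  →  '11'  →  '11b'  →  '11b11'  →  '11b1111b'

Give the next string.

11b1111b11b11

From term 3 onward, concatenate the last term with the second-to-last: 11·b = 11b, 11b·11 = 11b11, …
So term 6 is 11b1111b·11b11.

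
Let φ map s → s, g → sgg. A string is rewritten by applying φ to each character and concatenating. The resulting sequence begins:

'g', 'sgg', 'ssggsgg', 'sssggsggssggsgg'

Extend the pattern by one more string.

φ(sssggsggssggsgg) expands symbol-by-symbol to s s s sgg sgg s sgg sgg s s sgg sgg s sgg sgg; joining the 15 pieces gives the next term.

ssssggsggssggsggsssggsggssggsgg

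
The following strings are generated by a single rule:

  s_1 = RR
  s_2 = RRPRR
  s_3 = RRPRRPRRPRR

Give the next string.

RRPRRPRRPRRPRRPRRPRRPRR

s(k+1) = s(k)·P·s(k) — each term doubles the last with 'P' between the halves.
One more doubling of RRPRRPRRPRR gives the answer.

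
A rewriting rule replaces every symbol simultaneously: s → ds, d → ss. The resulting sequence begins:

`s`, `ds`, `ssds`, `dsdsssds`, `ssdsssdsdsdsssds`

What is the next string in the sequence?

dsdsssdsdsdsssdsssdsssdsdsdsssds

Applying the rule to each of the 16 symbols of ssdsssdsdsdsssds gives the pieces ds ds ss ds ds ds ss ds ss ds ss ds ds ds ss ds, which concatenate to the answer.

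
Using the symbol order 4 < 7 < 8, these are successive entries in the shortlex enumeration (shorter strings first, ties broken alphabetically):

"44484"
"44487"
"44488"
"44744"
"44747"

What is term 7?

Continuing the enumeration 2 steps past 44747: 44747 → 44748 → (answer).

44774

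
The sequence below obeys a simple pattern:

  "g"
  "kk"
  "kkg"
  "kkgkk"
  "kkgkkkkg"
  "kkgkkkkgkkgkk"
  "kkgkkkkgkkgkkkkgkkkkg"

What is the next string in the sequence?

kkgkkkkgkkgkkkkgkkkkgkkgkkkkgkkgkk

Each term (from the third on) is the previous term followed by the one before it: term 3 = kk·g = kkg.
So term 8 is kkgkkkkgkkgkkkkgkkkkg·kkgkkkkgkkgkk.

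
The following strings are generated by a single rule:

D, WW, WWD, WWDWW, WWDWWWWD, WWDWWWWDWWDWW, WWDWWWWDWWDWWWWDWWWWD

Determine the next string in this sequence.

From term 3 onward, concatenate the last term with the second-to-last: WW·D = WWD, WWD·WW = WWDWW, …
So term 8 is WWDWWWWDWWDWWWWDWWWWD·WWDWWWWDWWDWW.

WWDWWWWDWWDWWWWDWWWWDWWDWWWWDWWDWW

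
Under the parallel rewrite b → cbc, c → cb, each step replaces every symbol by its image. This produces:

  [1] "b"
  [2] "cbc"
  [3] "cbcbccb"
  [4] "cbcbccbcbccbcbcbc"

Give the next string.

Replace each of the 17 characters of cbcbccbcbccbcbcbc in place — cb cbc cb cbc cb cb cbc cb cbc cb cb cbc cb cbc cb cbc cb — and concatenate.

cbcbccbcbccbcbcbccbcbccbcbcbccbcbccbcbccb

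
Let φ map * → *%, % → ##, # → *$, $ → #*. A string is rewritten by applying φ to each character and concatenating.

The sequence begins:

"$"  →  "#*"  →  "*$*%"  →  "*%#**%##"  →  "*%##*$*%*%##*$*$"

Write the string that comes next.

*%##*$*$*%#**%##*%##*$*$*%#**%#*

φ(*%##*$*%*%##*$*$) expands symbol-by-symbol to *% ## *$ *$ *% #* *% ## *% ## *$ *$ *% #* *% #*; joining the 16 pieces gives the next term.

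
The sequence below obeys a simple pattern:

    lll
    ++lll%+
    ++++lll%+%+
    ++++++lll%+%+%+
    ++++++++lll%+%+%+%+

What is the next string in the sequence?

s(k+1) = ++·s(k)·%+, so each term gains ++ as a prefix and %+ as a suffix.
Applying this once more to ++++++++lll%+%+%+%+:

++++++++++lll%+%+%+%+%+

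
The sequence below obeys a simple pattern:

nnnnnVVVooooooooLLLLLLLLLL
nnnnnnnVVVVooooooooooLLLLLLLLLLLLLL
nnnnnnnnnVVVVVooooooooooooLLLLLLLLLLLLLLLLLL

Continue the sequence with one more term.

Reading off run lengths: n runs 5, 7, 9; V runs 3, 4, 5; o runs 8, 10, 12; L runs 10, 14, 18 — each is linear in n, where the shown terms are n = 3, 4, 5.
Setting n = 6 gives 11, 6, 14, 22 characters in each block.

nnnnnnnnnnnVVVVVVooooooooooooooLLLLLLLLLLLLLLLLLLLLLL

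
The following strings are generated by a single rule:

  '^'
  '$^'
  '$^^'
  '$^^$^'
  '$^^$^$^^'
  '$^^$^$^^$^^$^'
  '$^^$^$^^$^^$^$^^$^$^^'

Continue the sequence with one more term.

Each term (from the third on) is the previous term followed by the one before it: term 3 = $^·^ = $^^.
Continuing: $^^$^$^^$^^$^$^^$^$^^ · $^^$^$^^$^^$^ gives term 8.

$^^$^$^^$^^$^$^^$^$^^$^^$^$^^$^^$^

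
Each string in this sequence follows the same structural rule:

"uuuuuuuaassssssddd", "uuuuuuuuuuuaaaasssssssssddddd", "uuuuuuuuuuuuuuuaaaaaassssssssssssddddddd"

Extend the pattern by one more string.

Reading off run lengths: u runs 7, 11, 15; a runs 2, 4, 6; s runs 6, 9, 12; d runs 3, 5, 7 — each is linear in n (n = 1, 2, …).
For the next term, n = 4, so the run lengths are 19, 8, 15, 9.

uuuuuuuuuuuuuuuuuuuaaaaaaaasssssssssssssssddddddddd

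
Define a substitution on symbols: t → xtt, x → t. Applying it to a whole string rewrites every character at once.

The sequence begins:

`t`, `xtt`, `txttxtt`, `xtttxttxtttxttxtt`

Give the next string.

φ(xtttxttxtttxttxtt) expands symbol-by-symbol to t xtt xtt xtt t xtt xtt t xtt xtt xtt t xtt xtt t xtt xtt; joining the 17 pieces gives the next term.

txttxttxtttxttxtttxttxttxtttxttxtttxttxtt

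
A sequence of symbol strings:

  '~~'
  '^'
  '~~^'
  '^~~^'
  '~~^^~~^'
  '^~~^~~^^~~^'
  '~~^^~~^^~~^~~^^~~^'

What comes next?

^~~^~~^^~~^~~^^~~^^~~^~~^^~~^

This is a Fibonacci-style word recurrence s(k) = s(k−2)·s(k−1): e.g. ~~·^ = ~~^.
The next term joins ^~~^~~^^~~^ and ~~^^~~^^~~^~~^^~~^.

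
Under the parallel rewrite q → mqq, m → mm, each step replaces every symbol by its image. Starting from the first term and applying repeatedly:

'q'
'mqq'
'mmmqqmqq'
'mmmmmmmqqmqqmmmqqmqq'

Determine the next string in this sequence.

Rewriting the 20 symbols of mmmmmmmqqmqqmmmqqmqq one by one yields mm mm mm mm mm mm mm mqq mqq mm mqq mqq mm mm mm mqq mqq mm mqq mqq; concatenated:

mmmmmmmmmmmmmmmqqmqqmmmqqmqqmmmmmmmqqmqqmmmqqmqq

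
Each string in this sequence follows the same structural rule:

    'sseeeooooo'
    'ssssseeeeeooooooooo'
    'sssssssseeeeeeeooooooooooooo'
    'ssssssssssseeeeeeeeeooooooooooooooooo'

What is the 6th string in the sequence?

ssssssssssssssssseeeeeeeeeeeeeooooooooooooooooooooooooo

Reading off run lengths: s runs 2, 5, 8, 11; e runs 3, 5, 7, 9; o runs 5, 9, 13, 17 — each is linear in n (n = 1, 2, …).
For term 6, n = 6, so the run lengths are 17, 13, 25.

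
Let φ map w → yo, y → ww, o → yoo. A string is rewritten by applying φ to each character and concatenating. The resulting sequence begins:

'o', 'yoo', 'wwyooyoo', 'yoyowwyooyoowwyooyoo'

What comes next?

Replace each of the 20 characters of yoyowwyooyoowwyooyoo in place — ww yoo ww yoo yo yo ww yoo yoo ww yoo yoo yo yo ww yoo yoo ww yoo yoo — and concatenate.

wwyoowwyooyoyowwyooyoowwyooyooyoyowwyooyoowwyooyoo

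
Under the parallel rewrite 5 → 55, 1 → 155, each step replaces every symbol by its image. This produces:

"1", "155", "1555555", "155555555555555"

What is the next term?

Rewriting the 15 symbols of 155555555555555 one by one yields 155 55 55 55 55 55 55 55 55 55 55 55 55 55 55; concatenated:

1555555555555555555555555555555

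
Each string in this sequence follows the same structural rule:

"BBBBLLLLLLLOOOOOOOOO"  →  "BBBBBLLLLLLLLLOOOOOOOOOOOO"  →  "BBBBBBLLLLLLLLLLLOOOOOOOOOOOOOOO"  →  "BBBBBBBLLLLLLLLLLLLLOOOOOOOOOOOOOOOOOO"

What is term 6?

BBBBBBBBBLLLLLLLLLLLLLLLLLOOOOOOOOOOOOOOOOOOOOOOOO

Term n consists of n+1 B's, followed by 2n+1 L's, followed by 3n O's, where the shown terms are n = 3, 4, 5, 6.
Setting n = 8 gives 9, 17, 24 characters in each block.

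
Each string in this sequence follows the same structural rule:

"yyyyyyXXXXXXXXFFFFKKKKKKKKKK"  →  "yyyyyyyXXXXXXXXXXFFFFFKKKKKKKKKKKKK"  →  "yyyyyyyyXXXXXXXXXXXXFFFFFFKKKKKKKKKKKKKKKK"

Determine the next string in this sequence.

Each string has the form y^{n+3} X^{2n+2} F^{n+1} K^{3n+1}, where the shown terms are n = 3, 4, 5.
At n = 6 the blocks have lengths 9, 14, 7, 19.

yyyyyyyyyXXXXXXXXXXXXXXFFFFFFFKKKKKKKKKKKKKKKKKKK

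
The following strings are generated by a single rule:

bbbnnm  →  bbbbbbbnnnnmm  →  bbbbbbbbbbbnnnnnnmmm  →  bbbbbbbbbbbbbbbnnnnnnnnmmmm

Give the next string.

bbbbbbbbbbbbbbbbbbbnnnnnnnnnnmmmmm

The n-th term is 4n-1 b's then 2n n's then n m's (n = 1, 2, …).
For the next term, n = 5, so the run lengths are 19, 10, 5.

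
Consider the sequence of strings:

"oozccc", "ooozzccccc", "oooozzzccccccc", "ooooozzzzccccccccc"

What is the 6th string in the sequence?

ooooooozzzzzzccccccccccccc

Term n consists of n+1 o's, followed by n z's, followed by 2n+1 c's (n = 1, 2, …).
At n = 6 the blocks have lengths 7, 6, 13.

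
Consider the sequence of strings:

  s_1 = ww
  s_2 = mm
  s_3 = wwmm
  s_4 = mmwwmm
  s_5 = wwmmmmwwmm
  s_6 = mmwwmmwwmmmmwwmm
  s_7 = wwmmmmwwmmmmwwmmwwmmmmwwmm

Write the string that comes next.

Each term (from the third on) is the two preceding terms concatenated in order: term 3 = ww·mm = wwmm.
Continuing: mmwwmmwwmmmmwwmm · wwmmmmwwmmmmwwmmwwmmmmwwmm gives term 8.

mmwwmmwwmmmmwwmmwwmmmmwwmmmmwwmmwwmmmmwwmm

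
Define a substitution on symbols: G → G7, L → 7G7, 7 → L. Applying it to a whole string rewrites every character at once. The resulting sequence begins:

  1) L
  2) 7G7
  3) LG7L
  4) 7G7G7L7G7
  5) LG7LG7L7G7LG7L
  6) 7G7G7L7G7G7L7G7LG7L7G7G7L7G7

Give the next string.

φ(7G7G7L7G7G7L7G7LG7L7G7G7L7G7) expands symbol-by-symbol to L G7 L G7 L 7G7 L G7 L G7 L 7G7 L G7 L 7G7 G7 L 7G7 L G7 L G7 L 7G7 L G7 L; joining the 28 pieces gives the next term.

LG7LG7L7G7LG7LG7L7G7LG7L7G7G7L7G7LG7LG7L7G7LG7L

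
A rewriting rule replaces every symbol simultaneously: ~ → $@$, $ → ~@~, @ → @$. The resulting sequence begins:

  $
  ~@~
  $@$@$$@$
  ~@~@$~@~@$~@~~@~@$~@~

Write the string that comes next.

Rewriting the 21 symbols of ~@~@$~@~@$~@~~@~@$~@~ one by one yields $@$ @$ $@$ @$ ~@~ $@$ @$ $@$ @$ ~@~ $@$ @$ $@$ $@$ @$ $@$ @$ ~@~ $@$ @$ $@$; concatenated:

$@$@$$@$@$~@~$@$@$$@$@$~@~$@$@$$@$$@$@$$@$@$~@~$@$@$$@$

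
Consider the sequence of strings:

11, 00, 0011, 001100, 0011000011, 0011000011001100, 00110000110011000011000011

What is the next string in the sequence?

001100001100110000110000110011000011001100

From term 3 onward, concatenate the last term with the second-to-last: 00·11 = 0011, 0011·00 = 001100, …
Continuing: 00110000110011000011000011 · 0011000011001100 gives term 8.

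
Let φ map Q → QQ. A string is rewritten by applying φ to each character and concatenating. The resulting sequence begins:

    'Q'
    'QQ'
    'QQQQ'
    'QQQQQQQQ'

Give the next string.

Apply φ to QQQQQQQQ symbol by symbol: Q→QQ, Q→QQ, Q→QQ, Q→QQ, Q→QQ, Q→QQ, Q→QQ, Q→QQ; joined: QQ QQ QQ QQ QQ QQ QQ QQ.

QQQQQQQQQQQQQQQQ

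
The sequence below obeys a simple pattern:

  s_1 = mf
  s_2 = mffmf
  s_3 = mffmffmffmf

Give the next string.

Each string is two copies of the previous one joined by 'f'.
So the next term is two copies of mffmffmffmf with 'f' between the halves.

mffmffmffmffmffmffmffmf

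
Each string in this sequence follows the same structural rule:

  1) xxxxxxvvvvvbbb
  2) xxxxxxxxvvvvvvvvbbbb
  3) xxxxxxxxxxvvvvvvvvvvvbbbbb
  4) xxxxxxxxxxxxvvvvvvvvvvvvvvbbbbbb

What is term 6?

xxxxxxxxxxxxxxxxvvvvvvvvvvvvvvvvvvvvbbbbbbbb

The n-th term is 2n+2 x's then 3n-1 v's then n+1 b's, where the shown terms are n = 2, 3, 4, 5.
For term 6, n = 7, so the run lengths are 16, 20, 8.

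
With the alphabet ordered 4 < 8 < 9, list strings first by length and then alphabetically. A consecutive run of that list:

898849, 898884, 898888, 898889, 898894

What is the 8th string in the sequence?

898944

Continuing the enumeration 3 steps past 898894: 898894 → 898898 → 898899 → (answer).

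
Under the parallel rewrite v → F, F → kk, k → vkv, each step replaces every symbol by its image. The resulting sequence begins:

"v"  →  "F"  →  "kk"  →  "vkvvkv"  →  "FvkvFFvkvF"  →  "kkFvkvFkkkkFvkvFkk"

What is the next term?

Rewriting the 18 symbols of kkFvkvFkkkkFvkvFkk one by one yields vkv vkv kk F vkv F kk vkv vkv vkv vkv kk F vkv F kk vkv vkv; concatenated:

vkvvkvkkFvkvFkkvkvvkvvkvvkvkkFvkvFkkvkvvkv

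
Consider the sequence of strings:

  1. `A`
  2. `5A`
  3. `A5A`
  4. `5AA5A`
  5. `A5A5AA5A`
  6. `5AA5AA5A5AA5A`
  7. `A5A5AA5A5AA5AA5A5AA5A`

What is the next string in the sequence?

5AA5AA5A5AA5AA5A5AA5A5AA5AA5A5AA5A

This is a Fibonacci-style word recurrence s(k) = s(k−2)·s(k−1): e.g. A·5A = A5A.
Continuing: 5AA5AA5A5AA5A · A5A5AA5A5AA5AA5A5AA5A gives term 8.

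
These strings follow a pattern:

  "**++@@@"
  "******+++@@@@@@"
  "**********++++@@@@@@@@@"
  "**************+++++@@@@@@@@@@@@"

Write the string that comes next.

Each string has the form *^{4n-2} +^{n+1} @^{3n} (n = 1, 2, …).
At n = 5 the blocks have lengths 18, 6, 15.

******************++++++@@@@@@@@@@@@@@@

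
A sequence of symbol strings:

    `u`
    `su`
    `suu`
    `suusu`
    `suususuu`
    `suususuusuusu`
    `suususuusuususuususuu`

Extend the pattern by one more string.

suususuusuususuususuusuususuusuusu

This is a Fibonacci-style word recurrence s(k) = s(k−1)·s(k−2): e.g. su·u = suu.
Continuing: suususuusuususuususuu · suususuusuusu gives term 8.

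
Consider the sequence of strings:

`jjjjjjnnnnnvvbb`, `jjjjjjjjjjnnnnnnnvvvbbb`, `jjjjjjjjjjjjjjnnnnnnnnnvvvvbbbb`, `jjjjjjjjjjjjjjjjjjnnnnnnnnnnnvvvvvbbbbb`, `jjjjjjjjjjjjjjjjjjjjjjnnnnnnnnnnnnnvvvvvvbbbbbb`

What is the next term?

jjjjjjjjjjjjjjjjjjjjjjjjjjnnnnnnnnnnnnnnnvvvvvvvbbbbbbb

Reading off run lengths: j runs 6, 10, 14, 18, 22; n runs 5, 7, 9, 11, 13; v runs 2, 3, 4, 5, 6; b runs 2, 3, 4, 5, 6 — each is linear in n (n = 1, 2, …).
For the next term, n = 6, so the run lengths are 26, 15, 7, 7.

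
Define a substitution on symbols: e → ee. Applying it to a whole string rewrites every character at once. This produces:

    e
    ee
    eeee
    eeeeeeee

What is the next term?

eeeeeeeeeeeeeeee

Apply φ to eeeeeeee symbol by symbol: e→ee, e→ee, e→ee, e→ee, e→ee, e→ee, e→ee, e→ee; joined: ee ee ee ee ee ee ee ee.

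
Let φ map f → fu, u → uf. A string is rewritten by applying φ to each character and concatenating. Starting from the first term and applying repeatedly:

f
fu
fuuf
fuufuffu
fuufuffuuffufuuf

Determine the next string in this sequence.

Replace each of the 16 characters of fuufuffuuffufuuf in place — fu uf uf fu uf fu fu uf uf fu fu uf fu uf uf fu — and concatenate.

fuufuffuuffufuufuffufuuffuufuffu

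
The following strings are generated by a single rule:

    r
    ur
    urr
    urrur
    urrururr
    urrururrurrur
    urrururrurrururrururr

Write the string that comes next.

urrururrurrururrururrurrururrurrur

Each term (from the third on) is the previous term followed by the one before it: term 3 = ur·r = urr.
Continuing: urrururrurrururrururr · urrururrurrur gives term 8.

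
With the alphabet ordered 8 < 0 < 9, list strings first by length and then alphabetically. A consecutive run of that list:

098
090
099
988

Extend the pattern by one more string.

980

The successor of 988 increments the rightmost position that isn't already 9 and resets every position after it to 8.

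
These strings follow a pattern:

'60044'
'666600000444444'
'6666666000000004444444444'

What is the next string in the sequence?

The n-th term is 3n-2 6's then 3n-1 0's then 4n-2 4's (n = 1, 2, …).
Setting n = 4 gives 10, 11, 14 characters in each block.

66666666660000000000044444444444444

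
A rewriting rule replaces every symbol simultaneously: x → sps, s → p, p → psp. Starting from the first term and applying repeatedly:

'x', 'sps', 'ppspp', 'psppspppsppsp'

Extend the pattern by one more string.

Rewriting the 13 symbols of psppspppsppsp one by one yields psp p psp psp p psp psp psp p psp psp p psp; concatenated:

pspppsppspppsppsppspppsppspppsp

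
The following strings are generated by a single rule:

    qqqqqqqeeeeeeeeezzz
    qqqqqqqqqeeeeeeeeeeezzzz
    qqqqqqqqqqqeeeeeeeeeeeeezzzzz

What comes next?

qqqqqqqqqqqqqeeeeeeeeeeeeeeezzzzzz

The n-th term is 2n+1 q's then 2n+3 e's then n z's, where the shown terms are n = 3, 4, 5.
At n = 6 the blocks have lengths 13, 15, 6.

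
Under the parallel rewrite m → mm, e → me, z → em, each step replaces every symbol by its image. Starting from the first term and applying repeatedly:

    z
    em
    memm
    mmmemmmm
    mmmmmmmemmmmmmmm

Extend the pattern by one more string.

Applying the rule to each of the 16 symbols of mmmmmmmemmmmmmmm gives the pieces mm mm mm mm mm mm mm me mm mm mm mm mm mm mm mm, which concatenate to the answer.

mmmmmmmmmmmmmmmemmmmmmmmmmmmmmmm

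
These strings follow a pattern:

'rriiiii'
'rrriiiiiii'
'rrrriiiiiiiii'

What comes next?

rrrrriiiiiiiiiii

Each string has the form r^{n-1} i^{2n-1}, where the shown terms are n = 3, 4, 5.
At n = 6 the blocks have lengths 5, 11.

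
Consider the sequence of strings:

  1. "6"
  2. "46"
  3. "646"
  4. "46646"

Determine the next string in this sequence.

This is a Fibonacci-style word recurrence s(k) = s(k−2)·s(k−1): e.g. 6·46 = 646.
The next term joins 646 and 46646.

64646646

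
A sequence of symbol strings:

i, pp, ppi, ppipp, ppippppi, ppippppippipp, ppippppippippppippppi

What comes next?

ppippppippippppippppippippppippipp

From term 3 onward, concatenate the last term with the second-to-last: pp·i = ppi, ppi·pp = ppipp, …
Continuing: ppippppippippppippppi · ppippppippipp gives term 8.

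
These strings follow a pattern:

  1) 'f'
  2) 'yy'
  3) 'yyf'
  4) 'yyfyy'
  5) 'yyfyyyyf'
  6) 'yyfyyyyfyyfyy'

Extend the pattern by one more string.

This is a Fibonacci-style word recurrence s(k) = s(k−1)·s(k−2): e.g. yy·f = yyf.
Continuing: yyfyyyyfyyfyy · yyfyyyyf gives term 7.

yyfyyyyfyyfyyyyfyyyyf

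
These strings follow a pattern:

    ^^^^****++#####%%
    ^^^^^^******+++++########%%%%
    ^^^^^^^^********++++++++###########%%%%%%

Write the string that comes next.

^^^^^^^^^^**********+++++++++++##############%%%%%%%%

Reading off run lengths: ^ runs 4, 6, 8; * runs 4, 6, 8; + runs 2, 5, 8; # runs 5, 8, 11; % runs 2, 4, 6 — each is linear in n (n = 1, 2, …).
At n = 4 the blocks have lengths 10, 10, 11, 14, 8.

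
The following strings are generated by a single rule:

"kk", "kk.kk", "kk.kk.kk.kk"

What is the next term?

Every step duplicates the string with '.' between the halves.
One more doubling of kk.kk.kk.kk gives the answer.

kk.kk.kk.kk.kk.kk.kk.kk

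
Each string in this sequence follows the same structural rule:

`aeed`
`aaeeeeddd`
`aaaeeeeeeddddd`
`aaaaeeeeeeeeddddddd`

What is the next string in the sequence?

Term n consists of n a's, followed by 2n e's, followed by 2n-1 d's (n = 1, 2, …).
Setting n = 5 gives 5, 10, 9 characters in each block.

aaaaaeeeeeeeeeeddddddddd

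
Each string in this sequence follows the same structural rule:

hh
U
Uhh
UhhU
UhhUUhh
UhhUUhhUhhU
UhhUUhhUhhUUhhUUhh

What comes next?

UhhUUhhUhhUUhhUUhhUhhUUhhUhhU

From term 3 onward, concatenate the last term with the second-to-last: U·hh = Uhh, Uhh·U = UhhU, …
So term 8 is UhhUUhhUhhUUhhUUhh·UhhUUhhUhhU.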